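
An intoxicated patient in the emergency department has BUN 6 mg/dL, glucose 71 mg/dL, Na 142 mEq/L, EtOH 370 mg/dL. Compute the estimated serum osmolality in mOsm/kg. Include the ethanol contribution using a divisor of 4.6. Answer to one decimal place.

370.5 mOsm/kg

Calculated osmolality = 2·Na + glucose/18 + BUN/2.8 + ethanol/4.6
= 2·142 + 71/18 + 6/2.8 + 370/4.6
= 284 + 3.94 + 2.14 + 80.43
= 370.51 mOsm/kg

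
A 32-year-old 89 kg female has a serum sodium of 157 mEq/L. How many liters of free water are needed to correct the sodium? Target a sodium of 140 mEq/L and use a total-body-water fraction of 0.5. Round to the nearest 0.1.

TBW = 0.5 · 89 = 44.5 L
Free water deficit = TBW · (Na/140 − 1)
= 44.5 · (157/140 − 1)
= 44.5 · 0.1214
= 5.4 L

5.4 L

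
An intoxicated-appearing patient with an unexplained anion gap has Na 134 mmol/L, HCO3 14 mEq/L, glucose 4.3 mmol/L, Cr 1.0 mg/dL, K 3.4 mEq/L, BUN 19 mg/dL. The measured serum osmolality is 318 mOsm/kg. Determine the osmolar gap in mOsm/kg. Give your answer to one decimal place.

Calculated osmolality = 2·Na + glucose + BUN/2.8
= 2·134 + 4.3 + 19/2.8
= 268 + 4.30 + 6.79
= 279.09 mOsm/kg ≈ 279.1 mOsm/kg
Osmolar gap = measured − calculated = 318 − 279.1 = 38.9 mOsm/kg

38.9 mOsm/kg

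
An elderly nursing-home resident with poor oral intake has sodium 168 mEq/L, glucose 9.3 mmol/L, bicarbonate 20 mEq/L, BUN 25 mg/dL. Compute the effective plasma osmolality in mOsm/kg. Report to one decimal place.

Effective osmolality excludes urea (freely permeant across cell membranes):
2·Na + glucose
= 2·168 + 9.3
= 336 + 9.3
= 345.3 mOsm/kg

345.3 mOsm/kg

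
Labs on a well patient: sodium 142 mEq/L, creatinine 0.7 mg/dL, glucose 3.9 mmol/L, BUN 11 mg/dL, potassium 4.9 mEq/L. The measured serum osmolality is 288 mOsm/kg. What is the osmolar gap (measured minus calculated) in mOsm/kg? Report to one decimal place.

-3.8 mOsm/kg

Calculated osmolality = 2·Na + glucose + BUN/2.8
= 2·142 + 3.9 + 11/2.8
= 284 + 3.90 + 3.93
= 291.83 mOsm/kg ≈ 291.8 mOsm/kg
Osmolar gap = measured − calculated = 288 − 291.8 = -3.8 mOsm/kg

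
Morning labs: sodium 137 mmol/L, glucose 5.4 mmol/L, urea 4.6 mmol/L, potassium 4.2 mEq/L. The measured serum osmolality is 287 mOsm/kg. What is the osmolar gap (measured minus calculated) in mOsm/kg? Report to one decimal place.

3.0 mOsm/kg

Calculated osmolality = 2·Na + glucose + urea
= 2·137 + 5.4 + 4.6
= 274 + 5.40 + 4.60
= 284 mOsm/kg ≈ 284.0 mOsm/kg
Osmolar gap = measured − calculated = 287 − 284.0 = 3.0 mOsm/kg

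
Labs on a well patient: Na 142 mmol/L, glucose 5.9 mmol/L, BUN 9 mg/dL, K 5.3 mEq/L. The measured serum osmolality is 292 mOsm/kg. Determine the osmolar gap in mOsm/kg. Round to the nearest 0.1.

Calculated osmolality = 2·Na + glucose + BUN/2.8
= 2·142 + 5.9 + 9/2.8
= 284 + 5.90 + 3.21
= 293.11 mOsm/kg ≈ 293.1 mOsm/kg
Osmolar gap = measured − calculated = 292 − 293.1 = -1.1 mOsm/kg

-1.1 mOsm/kg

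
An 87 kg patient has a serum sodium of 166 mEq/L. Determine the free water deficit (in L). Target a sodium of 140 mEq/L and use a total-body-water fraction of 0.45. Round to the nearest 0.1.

TBW = 0.45 · 87 = 39.15 L
Free water deficit = TBW · (Na/140 − 1)
= 39.15 · (166/140 − 1)
= 39.15 · 0.1857
= 7.27 L

7.3 L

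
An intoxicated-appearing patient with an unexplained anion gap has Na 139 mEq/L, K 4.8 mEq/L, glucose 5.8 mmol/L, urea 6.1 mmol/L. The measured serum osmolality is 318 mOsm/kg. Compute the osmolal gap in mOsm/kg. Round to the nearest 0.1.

28.1 mOsm/kg

Calculated osmolality = 2·Na + glucose + urea
= 2·139 + 5.8 + 6.1
= 278 + 5.80 + 6.10
= 289.9 mOsm/kg ≈ 289.9 mOsm/kg
Osmolar gap = measured − calculated = 318 − 289.9 = 28.1 mOsm/kg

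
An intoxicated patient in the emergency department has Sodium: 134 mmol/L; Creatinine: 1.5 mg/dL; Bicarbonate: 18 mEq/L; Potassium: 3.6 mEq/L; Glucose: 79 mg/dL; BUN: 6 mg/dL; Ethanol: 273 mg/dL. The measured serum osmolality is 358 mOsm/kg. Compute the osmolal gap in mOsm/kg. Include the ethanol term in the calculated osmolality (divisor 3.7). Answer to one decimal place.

Calculated osmolality = 2·Na + glucose/18 + BUN/2.8 + ethanol/3.7
= 2·134 + 79/18 + 6/2.8 + 273/3.7
= 268 + 4.39 + 2.14 + 73.78
= 348.31 mOsm/kg ≈ 348.3 mOsm/kg
Osmolar gap = measured − calculated = 358 − 348.3 = 9.7 mOsm/kg

9.7 mOsm/kg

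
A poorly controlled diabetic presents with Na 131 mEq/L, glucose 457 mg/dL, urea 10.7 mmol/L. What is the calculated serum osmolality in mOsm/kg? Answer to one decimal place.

298.1 mOsm/kg

Calculated osmolality = 2·Na + glucose/18 + urea
= 2·131 + 457/18 + 10.7
= 262 + 25.39 + 10.70
= 298.09 mOsm/kg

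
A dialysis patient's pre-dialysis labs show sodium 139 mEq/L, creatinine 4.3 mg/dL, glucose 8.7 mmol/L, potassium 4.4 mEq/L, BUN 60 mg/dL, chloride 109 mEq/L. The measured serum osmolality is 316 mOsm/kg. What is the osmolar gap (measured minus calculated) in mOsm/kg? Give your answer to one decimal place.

7.9 mOsm/kg

Calculated osmolality = 2·Na + glucose + BUN/2.8
= 2·139 + 8.7 + 60/2.8
= 278 + 8.70 + 21.43
= 308.13 mOsm/kg ≈ 308.1 mOsm/kg
Osmolar gap = measured − calculated = 316 − 308.1 = 7.9 mOsm/kg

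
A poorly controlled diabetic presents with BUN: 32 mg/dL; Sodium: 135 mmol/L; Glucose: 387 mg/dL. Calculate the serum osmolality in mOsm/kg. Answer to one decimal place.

302.9 mOsm/kg

Calculated osmolality = 2·Na + glucose/18 + BUN/2.8
= 2·135 + 387/18 + 32/2.8
= 270 + 21.50 + 11.43
= 302.93 mOsm/kg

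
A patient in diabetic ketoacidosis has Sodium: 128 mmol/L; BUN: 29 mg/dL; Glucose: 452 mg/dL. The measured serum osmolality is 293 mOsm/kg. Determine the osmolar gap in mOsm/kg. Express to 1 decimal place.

1.5 mOsm/kg

Calculated osmolality = 2·Na + glucose/18 + BUN/2.8
= 2·128 + 452/18 + 29/2.8
= 256 + 25.11 + 10.36
= 291.47 mOsm/kg ≈ 291.5 mOsm/kg
Osmolar gap = measured − calculated = 293 − 291.5 = 1.5 mOsm/kg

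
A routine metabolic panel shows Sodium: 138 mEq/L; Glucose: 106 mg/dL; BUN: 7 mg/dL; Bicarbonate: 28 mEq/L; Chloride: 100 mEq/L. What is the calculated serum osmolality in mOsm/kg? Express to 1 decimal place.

Calculated osmolality = 2·Na + glucose/18 + BUN/2.8
= 2·138 + 106/18 + 7/2.8
= 276 + 5.89 + 2.50
= 284.39 mOsm/kg

284.4 mOsm/kg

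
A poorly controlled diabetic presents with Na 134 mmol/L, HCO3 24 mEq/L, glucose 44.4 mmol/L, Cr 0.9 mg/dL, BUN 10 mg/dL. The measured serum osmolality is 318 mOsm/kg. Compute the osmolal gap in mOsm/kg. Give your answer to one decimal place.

Calculated osmolality = 2·Na + glucose + BUN/2.8
= 2·134 + 44.4 + 10/2.8
= 268 + 44.40 + 3.57
= 315.97 mOsm/kg ≈ 316.0 mOsm/kg
Osmolar gap = measured − calculated = 318 − 316.0 = 2.0 mOsm/kg

2.0 mOsm/kg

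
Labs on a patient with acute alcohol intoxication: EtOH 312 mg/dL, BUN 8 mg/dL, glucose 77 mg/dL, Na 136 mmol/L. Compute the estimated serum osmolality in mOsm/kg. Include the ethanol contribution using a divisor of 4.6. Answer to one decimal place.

347.0 mOsm/kg

Calculated osmolality = 2·Na + glucose/18 + BUN/2.8 + ethanol/4.6
= 2·136 + 77/18 + 8/2.8 + 312/4.6
= 272 + 4.28 + 2.86 + 67.83
= 346.97 mOsm/kg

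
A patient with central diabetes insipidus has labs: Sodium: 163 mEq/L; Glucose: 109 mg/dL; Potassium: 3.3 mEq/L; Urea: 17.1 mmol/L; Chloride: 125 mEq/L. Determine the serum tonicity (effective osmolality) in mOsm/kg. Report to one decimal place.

Effective osmolality excludes urea (freely permeant across cell membranes):
2·Na + glucose/18
= 2·163 + 109/18
= 326 + 6.06
= 332.06 mOsm/kg

332.1 mOsm/kg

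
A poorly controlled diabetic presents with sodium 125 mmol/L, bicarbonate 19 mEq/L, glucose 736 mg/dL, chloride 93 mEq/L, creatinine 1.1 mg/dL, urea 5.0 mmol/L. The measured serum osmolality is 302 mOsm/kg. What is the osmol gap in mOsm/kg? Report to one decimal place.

6.1 mOsm/kg

Calculated osmolality = 2·Na + glucose/18 + urea
= 2·125 + 736/18 + 5
= 250 + 40.89 + 5
= 295.89 mOsm/kg ≈ 295.9 mOsm/kg
Osmolar gap = measured − calculated = 302 − 295.9 = 6.1 mOsm/kg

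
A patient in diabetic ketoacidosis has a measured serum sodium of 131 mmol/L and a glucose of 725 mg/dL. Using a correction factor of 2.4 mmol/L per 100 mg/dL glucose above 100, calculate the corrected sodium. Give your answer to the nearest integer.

146 mmol/L

Corrected Na = measured Na + 2.4 · (glucose − 100)/100
= 131 + 2.4 · (725 − 100)/100
= 131 + 15
= 146 mmol/L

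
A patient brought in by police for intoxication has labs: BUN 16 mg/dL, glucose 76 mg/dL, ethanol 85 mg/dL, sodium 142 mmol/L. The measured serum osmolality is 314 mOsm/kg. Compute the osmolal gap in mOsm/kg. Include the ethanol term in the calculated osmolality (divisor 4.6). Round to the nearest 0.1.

Calculated osmolality = 2·Na + glucose/18 + BUN/2.8 + ethanol/4.6
= 2·142 + 76/18 + 16/2.8 + 85/4.6
= 284 + 4.22 + 5.71 + 18.48
= 312.41 mOsm/kg ≈ 312.4 mOsm/kg
Osmolar gap = measured − calculated = 314 − 312.4 = 1.6 mOsm/kg

1.6 mOsm/kg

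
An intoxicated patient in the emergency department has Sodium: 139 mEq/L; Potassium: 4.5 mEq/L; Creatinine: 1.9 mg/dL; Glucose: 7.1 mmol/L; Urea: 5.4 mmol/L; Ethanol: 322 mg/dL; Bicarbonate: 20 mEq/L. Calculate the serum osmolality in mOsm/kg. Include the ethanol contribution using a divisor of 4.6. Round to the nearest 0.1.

360.5 mOsm/kg

Calculated osmolality = 2·Na + glucose + urea + ethanol/4.6
= 2·139 + 7.1 + 5.4 + 322/4.6
= 278 + 7.10 + 5.40 + 70
= 360.5 mOsm/kg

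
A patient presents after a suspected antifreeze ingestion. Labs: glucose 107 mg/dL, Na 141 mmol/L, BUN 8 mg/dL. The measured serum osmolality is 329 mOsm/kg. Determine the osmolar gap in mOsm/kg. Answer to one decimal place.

Calculated osmolality = 2·Na + glucose/18 + BUN/2.8
= 2·141 + 107/18 + 8/2.8
= 282 + 5.94 + 2.86
= 290.8 mOsm/kg ≈ 290.8 mOsm/kg
Osmolar gap = measured − calculated = 329 − 290.8 = 38.2 mOsm/kg

38.2 mOsm/kg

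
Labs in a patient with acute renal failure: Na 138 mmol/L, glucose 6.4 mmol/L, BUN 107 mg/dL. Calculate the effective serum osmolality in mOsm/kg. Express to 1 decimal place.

282.4 mOsm/kg

Effective osmolality excludes urea (freely permeant across cell membranes):
2·Na + glucose
= 2·138 + 6.4
= 276 + 6.4
= 282.4 mOsm/kg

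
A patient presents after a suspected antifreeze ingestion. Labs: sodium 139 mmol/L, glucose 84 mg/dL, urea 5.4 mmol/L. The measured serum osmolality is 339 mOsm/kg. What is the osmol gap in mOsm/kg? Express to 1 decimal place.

Calculated osmolality = 2·Na + glucose/18 + urea
= 2·139 + 84/18 + 5.4
= 278 + 4.67 + 5.40
= 288.07 mOsm/kg ≈ 288.1 mOsm/kg
Osmolar gap = measured − calculated = 339 − 288.1 = 50.9 mOsm/kg

50.9 mOsm/kg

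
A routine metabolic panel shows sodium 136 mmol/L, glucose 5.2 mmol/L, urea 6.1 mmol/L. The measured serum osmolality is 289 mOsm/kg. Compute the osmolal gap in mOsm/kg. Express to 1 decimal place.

Calculated osmolality = 2·Na + glucose + urea
= 2·136 + 5.2 + 6.1
= 272 + 5.20 + 6.10
= 283.3 mOsm/kg ≈ 283.3 mOsm/kg
Osmolar gap = measured − calculated = 289 − 283.3 = 5.7 mOsm/kg

5.7 mOsm/kg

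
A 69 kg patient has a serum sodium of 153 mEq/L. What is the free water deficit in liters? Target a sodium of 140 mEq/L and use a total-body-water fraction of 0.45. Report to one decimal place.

2.9 L

TBW = 0.45 · 69 = 31.05 L
Free water deficit = TBW · (Na/140 − 1)
= 31.05 · (153/140 − 1)
= 31.05 · 0.0929
= 2.88 L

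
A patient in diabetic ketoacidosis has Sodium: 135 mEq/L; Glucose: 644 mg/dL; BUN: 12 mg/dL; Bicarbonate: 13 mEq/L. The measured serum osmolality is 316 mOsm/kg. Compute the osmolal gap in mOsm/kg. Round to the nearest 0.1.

5.9 mOsm/kg

Calculated osmolality = 2·Na + glucose/18 + BUN/2.8
= 2·135 + 644/18 + 12/2.8
= 270 + 35.78 + 4.29
= 310.07 mOsm/kg ≈ 310.1 mOsm/kg
Osmolar gap = measured − calculated = 316 − 310.1 = 5.9 mOsm/kg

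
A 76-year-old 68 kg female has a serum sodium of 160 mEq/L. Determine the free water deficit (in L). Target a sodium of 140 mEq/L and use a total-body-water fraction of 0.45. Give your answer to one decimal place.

TBW = 0.45 · 68 = 30.6 L
Free water deficit = TBW · (Na/140 − 1)
= 30.6 · (160/140 − 1)
= 30.6 · 0.1429
= 4.37 L

4.4 L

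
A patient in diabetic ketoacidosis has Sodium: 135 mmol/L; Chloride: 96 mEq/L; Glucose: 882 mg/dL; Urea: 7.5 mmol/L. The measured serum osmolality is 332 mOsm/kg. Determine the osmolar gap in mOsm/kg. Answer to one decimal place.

5.5 mOsm/kg

Calculated osmolality = 2·Na + glucose/18 + urea
= 2·135 + 882/18 + 7.5
= 270 + 49 + 7.50
= 326.5 mOsm/kg ≈ 326.5 mOsm/kg
Osmolar gap = measured − calculated = 332 − 326.5 = 5.5 mOsm/kg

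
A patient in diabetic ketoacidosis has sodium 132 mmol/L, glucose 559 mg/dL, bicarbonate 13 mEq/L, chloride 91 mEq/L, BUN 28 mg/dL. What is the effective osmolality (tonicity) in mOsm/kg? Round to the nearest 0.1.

295.1 mOsm/kg

Effective osmolality excludes urea (freely permeant across cell membranes):
2·Na + glucose/18
= 2·132 + 559/18
= 264 + 31.06
= 295.06 mOsm/kg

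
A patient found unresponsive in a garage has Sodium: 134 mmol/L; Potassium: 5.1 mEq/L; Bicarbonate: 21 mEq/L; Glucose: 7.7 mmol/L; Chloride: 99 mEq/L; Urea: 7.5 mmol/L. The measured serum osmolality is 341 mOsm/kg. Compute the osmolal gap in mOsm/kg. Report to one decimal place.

Calculated osmolality = 2·Na + glucose + urea
= 2·134 + 7.7 + 7.5
= 268 + 7.70 + 7.50
= 283.2 mOsm/kg ≈ 283.2 mOsm/kg
Osmolar gap = measured − calculated = 341 − 283.2 = 57.8 mOsm/kg

57.8 mOsm/kg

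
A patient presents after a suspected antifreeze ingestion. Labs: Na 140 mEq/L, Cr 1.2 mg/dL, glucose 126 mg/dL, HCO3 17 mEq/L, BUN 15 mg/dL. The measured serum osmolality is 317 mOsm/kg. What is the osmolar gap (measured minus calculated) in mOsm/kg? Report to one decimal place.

Calculated osmolality = 2·Na + glucose/18 + BUN/2.8
= 2·140 + 126/18 + 15/2.8
= 280 + 7 + 5.36
= 292.36 mOsm/kg ≈ 292.4 mOsm/kg
Osmolar gap = measured − calculated = 317 − 292.4 = 24.6 mOsm/kg

24.6 mOsm/kg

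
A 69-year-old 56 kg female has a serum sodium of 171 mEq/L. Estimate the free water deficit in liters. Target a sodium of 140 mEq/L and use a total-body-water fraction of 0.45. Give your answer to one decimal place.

5.6 L

TBW = 0.45 · 56 = 25.2 L
Free water deficit = TBW · (Na/140 − 1)
= 25.2 · (171/140 − 1)
= 25.2 · 0.2214
= 5.58 L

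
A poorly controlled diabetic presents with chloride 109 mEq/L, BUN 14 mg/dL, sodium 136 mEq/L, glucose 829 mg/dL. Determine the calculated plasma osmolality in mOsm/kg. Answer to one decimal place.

323.1 mOsm/kg

Calculated osmolality = 2·Na + glucose/18 + BUN/2.8
= 2·136 + 829/18 + 14/2.8
= 272 + 46.06 + 5
= 323.06 mOsm/kg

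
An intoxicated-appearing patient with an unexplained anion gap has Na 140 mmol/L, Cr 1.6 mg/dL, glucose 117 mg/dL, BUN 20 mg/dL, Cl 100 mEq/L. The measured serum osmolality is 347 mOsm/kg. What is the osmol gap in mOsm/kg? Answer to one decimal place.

Calculated osmolality = 2·Na + glucose/18 + BUN/2.8
= 2·140 + 117/18 + 20/2.8
= 280 + 6.50 + 7.14
= 293.64 mOsm/kg ≈ 293.6 mOsm/kg
Osmolar gap = measured − calculated = 347 − 293.6 = 53.4 mOsm/kg

53.4 mOsm/kg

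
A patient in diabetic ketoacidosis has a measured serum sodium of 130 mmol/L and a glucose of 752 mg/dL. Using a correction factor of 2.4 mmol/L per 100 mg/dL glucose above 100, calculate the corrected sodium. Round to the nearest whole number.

146 mmol/L

Corrected Na = measured Na + 2.4 · (glucose − 100)/100
= 130 + 2.4 · (752 − 100)/100
= 130 + 15.6
= 145.6 mmol/L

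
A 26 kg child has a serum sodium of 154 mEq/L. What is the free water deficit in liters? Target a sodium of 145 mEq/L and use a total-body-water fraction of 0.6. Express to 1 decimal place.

1.0 L

TBW = 0.6 · 26 = 15.6 L
Free water deficit = TBW · (Na/145 − 1)
= 15.6 · (154/145 − 1)
= 15.6 · 0.0621
= 0.97 L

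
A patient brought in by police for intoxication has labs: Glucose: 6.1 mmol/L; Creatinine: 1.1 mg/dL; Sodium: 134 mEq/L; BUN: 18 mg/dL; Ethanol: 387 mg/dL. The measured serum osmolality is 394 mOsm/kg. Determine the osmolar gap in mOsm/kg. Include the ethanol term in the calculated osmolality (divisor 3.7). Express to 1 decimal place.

8.9 mOsm/kg

Calculated osmolality = 2·Na + glucose + BUN/2.8 + ethanol/3.7
= 2·134 + 6.1 + 18/2.8 + 387/3.7
= 268 + 6.10 + 6.43 + 104.59
= 385.12 mOsm/kg ≈ 385.1 mOsm/kg
Osmolar gap = measured − calculated = 394 − 385.1 = 8.9 mOsm/kg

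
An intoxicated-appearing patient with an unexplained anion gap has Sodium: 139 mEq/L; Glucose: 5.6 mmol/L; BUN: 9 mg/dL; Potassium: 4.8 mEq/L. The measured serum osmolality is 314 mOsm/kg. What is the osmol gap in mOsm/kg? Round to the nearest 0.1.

Calculated osmolality = 2·Na + glucose + BUN/2.8
= 2·139 + 5.6 + 9/2.8
= 278 + 5.60 + 3.21
= 286.81 mOsm/kg ≈ 286.8 mOsm/kg
Osmolar gap = measured − calculated = 314 − 286.8 = 27.2 mOsm/kg

27.2 mOsm/kg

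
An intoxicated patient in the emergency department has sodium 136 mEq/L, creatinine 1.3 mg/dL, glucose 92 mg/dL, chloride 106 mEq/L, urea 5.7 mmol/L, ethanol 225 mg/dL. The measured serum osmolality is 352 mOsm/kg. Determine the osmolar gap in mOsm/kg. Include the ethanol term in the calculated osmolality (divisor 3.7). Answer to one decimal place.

8.4 mOsm/kg

Calculated osmolality = 2·Na + glucose/18 + urea + ethanol/3.7
= 2·136 + 92/18 + 5.7 + 225/3.7
= 272 + 5.11 + 5.70 + 60.81
= 343.62 mOsm/kg ≈ 343.6 mOsm/kg
Osmolar gap = measured − calculated = 352 − 343.6 = 8.4 mOsm/kg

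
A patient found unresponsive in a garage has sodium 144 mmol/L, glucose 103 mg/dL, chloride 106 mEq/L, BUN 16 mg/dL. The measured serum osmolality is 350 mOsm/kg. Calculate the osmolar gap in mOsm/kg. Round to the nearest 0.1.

50.6 mOsm/kg

Calculated osmolality = 2·Na + glucose/18 + BUN/2.8
= 2·144 + 103/18 + 16/2.8
= 288 + 5.72 + 5.71
= 299.43 mOsm/kg ≈ 299.4 mOsm/kg
Osmolar gap = measured − calculated = 350 − 299.4 = 50.6 mOsm/kg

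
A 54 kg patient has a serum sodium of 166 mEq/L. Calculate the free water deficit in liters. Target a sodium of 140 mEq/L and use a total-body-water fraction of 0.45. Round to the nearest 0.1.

TBW = 0.45 · 54 = 24.3 L
Free water deficit = TBW · (Na/140 − 1)
= 24.3 · (166/140 − 1)
= 24.3 · 0.1857
= 4.51 L

4.5 L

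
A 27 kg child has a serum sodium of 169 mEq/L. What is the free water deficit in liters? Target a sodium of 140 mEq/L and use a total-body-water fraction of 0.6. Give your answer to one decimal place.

TBW = 0.6 · 27 = 16.2 L
Free water deficit = TBW · (Na/140 − 1)
= 16.2 · (169/140 − 1)
= 16.2 · 0.2071
= 3.36 L

3.4 L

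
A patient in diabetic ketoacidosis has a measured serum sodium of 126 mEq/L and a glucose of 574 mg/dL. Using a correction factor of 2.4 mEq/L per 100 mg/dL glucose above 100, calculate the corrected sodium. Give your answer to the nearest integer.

137 mEq/L

Corrected Na = measured Na + 2.4 · (glucose − 100)/100
= 126 + 2.4 · (574 − 100)/100
= 126 + 11.4
= 137.4 mEq/L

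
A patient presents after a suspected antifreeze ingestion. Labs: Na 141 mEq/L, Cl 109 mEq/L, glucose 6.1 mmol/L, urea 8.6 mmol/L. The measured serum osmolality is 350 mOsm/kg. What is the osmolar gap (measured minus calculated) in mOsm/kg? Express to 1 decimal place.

53.3 mOsm/kg

Calculated osmolality = 2·Na + glucose + urea
= 2·141 + 6.1 + 8.6
= 282 + 6.10 + 8.60
= 296.7 mOsm/kg ≈ 296.7 mOsm/kg
Osmolar gap = measured − calculated = 350 − 296.7 = 53.3 mOsm/kg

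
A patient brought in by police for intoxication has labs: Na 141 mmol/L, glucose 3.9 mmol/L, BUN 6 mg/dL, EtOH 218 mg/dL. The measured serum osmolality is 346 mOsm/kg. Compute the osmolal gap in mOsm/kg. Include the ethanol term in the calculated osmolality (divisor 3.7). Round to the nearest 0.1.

Calculated osmolality = 2·Na + glucose + BUN/2.8 + ethanol/3.7
= 2·141 + 3.9 + 6/2.8 + 218/3.7
= 282 + 3.90 + 2.14 + 58.92
= 346.96 mOsm/kg ≈ 347.0 mOsm/kg
Osmolar gap = measured − calculated = 346 − 347.0 = -1.0 mOsm/kg

-1.0 mOsm/kg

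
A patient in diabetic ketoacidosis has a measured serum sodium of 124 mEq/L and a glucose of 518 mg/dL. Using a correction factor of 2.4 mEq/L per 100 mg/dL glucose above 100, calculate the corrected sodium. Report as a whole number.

Corrected Na = measured Na + 2.4 · (glucose − 100)/100
= 124 + 2.4 · (518 − 100)/100
= 124 + 10
= 134 mEq/L

134 mEq/L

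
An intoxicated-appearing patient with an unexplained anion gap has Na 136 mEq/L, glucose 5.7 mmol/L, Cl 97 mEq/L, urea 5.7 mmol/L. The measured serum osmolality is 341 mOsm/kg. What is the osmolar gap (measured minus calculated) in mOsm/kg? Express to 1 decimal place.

57.6 mOsm/kg

Calculated osmolality = 2·Na + glucose + urea
= 2·136 + 5.7 + 5.7
= 272 + 5.70 + 5.70
= 283.4 mOsm/kg ≈ 283.4 mOsm/kg
Osmolar gap = measured − calculated = 341 − 283.4 = 57.6 mOsm/kg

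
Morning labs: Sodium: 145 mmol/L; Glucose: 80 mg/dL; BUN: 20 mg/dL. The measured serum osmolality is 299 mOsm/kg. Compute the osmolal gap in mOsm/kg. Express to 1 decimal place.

-2.6 mOsm/kg

Calculated osmolality = 2·Na + glucose/18 + BUN/2.8
= 2·145 + 80/18 + 20/2.8
= 290 + 4.44 + 7.14
= 301.58 mOsm/kg ≈ 301.6 mOsm/kg
Osmolar gap = measured − calculated = 299 − 301.6 = -2.6 mOsm/kg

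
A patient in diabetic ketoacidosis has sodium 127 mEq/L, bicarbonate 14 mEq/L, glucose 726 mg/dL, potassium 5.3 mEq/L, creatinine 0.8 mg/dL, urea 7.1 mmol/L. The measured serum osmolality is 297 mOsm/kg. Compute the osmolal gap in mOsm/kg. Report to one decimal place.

Calculated osmolality = 2·Na + glucose/18 + urea
= 2·127 + 726/18 + 7.1
= 254 + 40.33 + 7.10
= 301.43 mOsm/kg ≈ 301.4 mOsm/kg
Osmolar gap = measured − calculated = 297 − 301.4 = -4.4 mOsm/kg

-4.4 mOsm/kg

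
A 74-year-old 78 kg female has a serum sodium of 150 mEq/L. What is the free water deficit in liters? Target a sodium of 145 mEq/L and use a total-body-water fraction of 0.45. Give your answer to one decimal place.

1.2 L

TBW = 0.45 · 78 = 35.1 L
Free water deficit = TBW · (Na/145 − 1)
= 35.1 · (150/145 − 1)
= 35.1 · 0.0345
= 1.21 L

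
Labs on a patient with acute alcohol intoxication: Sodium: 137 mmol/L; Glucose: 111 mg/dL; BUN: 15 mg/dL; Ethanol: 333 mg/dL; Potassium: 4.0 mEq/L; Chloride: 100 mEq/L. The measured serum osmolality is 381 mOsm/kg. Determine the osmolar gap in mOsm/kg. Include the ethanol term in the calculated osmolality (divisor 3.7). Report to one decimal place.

Calculated osmolality = 2·Na + glucose/18 + BUN/2.8 + ethanol/3.7
= 2·137 + 111/18 + 15/2.8 + 333/3.7
= 274 + 6.17 + 5.36 + 90
= 375.53 mOsm/kg ≈ 375.5 mOsm/kg
Osmolar gap = measured − calculated = 381 − 375.5 = 5.5 mOsm/kg

5.5 mOsm/kg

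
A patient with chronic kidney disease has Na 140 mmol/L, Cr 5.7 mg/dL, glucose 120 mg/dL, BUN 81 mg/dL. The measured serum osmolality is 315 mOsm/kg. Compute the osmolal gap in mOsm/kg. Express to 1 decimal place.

-0.6 mOsm/kg

Calculated osmolality = 2·Na + glucose/18 + BUN/2.8
= 2·140 + 120/18 + 81/2.8
= 280 + 6.67 + 28.93
= 315.6 mOsm/kg ≈ 315.6 mOsm/kg
Osmolar gap = measured − calculated = 315 − 315.6 = -0.6 mOsm/kg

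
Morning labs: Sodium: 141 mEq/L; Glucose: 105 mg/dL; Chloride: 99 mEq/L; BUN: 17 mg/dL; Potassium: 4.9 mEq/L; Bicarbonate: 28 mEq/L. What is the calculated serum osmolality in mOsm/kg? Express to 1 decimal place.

293.9 mOsm/kg

Calculated osmolality = 2·Na + glucose/18 + BUN/2.8
= 2·141 + 105/18 + 17/2.8
= 282 + 5.83 + 6.07
= 293.9 mOsm/kg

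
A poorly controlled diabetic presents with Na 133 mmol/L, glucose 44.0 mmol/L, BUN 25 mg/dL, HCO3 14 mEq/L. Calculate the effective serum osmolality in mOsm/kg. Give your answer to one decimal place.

310.0 mOsm/kg

Effective osmolality excludes urea (freely permeant across cell membranes):
2·Na + glucose
= 2·133 + 44
= 266 + 44
= 310 mOsm/kg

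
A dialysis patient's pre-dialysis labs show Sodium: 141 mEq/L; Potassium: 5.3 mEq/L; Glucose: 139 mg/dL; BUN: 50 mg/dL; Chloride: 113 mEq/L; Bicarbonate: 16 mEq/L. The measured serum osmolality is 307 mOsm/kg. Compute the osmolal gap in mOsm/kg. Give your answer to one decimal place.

-0.6 mOsm/kg

Calculated osmolality = 2·Na + glucose/18 + BUN/2.8
= 2·141 + 139/18 + 50/2.8
= 282 + 7.72 + 17.86
= 307.58 mOsm/kg ≈ 307.6 mOsm/kg
Osmolar gap = measured − calculated = 307 − 307.6 = -0.6 mOsm/kg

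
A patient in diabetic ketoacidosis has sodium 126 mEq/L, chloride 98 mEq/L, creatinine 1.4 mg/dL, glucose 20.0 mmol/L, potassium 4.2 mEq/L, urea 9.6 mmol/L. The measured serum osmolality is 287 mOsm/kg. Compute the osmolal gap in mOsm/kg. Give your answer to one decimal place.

5.4 mOsm/kg

Calculated osmolality = 2·Na + glucose + urea
= 2·126 + 20 + 9.6
= 252 + 20 + 9.60
= 281.6 mOsm/kg ≈ 281.6 mOsm/kg
Osmolar gap = measured − calculated = 287 − 281.6 = 5.4 mOsm/kg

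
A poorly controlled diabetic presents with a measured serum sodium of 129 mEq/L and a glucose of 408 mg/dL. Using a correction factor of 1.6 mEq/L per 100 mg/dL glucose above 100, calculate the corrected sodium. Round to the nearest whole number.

Corrected Na = measured Na + 1.6 · (glucose − 100)/100
= 129 + 1.6 · (408 − 100)/100
= 129 + 4.9
= 133.9 mEq/L

134 mEq/L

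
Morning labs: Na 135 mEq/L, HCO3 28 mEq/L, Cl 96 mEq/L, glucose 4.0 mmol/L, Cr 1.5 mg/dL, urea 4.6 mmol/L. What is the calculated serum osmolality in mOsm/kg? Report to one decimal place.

278.6 mOsm/kg

Calculated osmolality = 2·Na + glucose + urea
= 2·135 + 4 + 4.6
= 270 + 4 + 4.60
= 278.6 mOsm/kg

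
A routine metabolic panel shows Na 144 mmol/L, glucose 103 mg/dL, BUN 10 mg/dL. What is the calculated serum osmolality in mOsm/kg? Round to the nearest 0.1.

297.3 mOsm/kg

Calculated osmolality = 2·Na + glucose/18 + BUN/2.8
= 2·144 + 103/18 + 10/2.8
= 288 + 5.72 + 3.57
= 297.29 mOsm/kg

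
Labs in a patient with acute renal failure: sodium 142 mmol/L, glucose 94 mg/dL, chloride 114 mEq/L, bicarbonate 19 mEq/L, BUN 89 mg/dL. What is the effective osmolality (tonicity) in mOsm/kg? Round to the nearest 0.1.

Effective osmolality excludes urea (freely permeant across cell membranes):
2·Na + glucose/18
= 2·142 + 94/18
= 284 + 5.22
= 289.22 mOsm/kg

289.2 mOsm/kg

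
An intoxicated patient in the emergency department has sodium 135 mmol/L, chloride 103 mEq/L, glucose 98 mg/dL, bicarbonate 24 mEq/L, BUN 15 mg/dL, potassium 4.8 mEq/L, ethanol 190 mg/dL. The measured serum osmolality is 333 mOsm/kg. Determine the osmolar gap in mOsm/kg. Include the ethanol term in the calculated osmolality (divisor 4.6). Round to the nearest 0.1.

10.9 mOsm/kg

Calculated osmolality = 2·Na + glucose/18 + BUN/2.8 + ethanol/4.6
= 2·135 + 98/18 + 15/2.8 + 190/4.6
= 270 + 5.44 + 5.36 + 41.30
= 322.1 mOsm/kg ≈ 322.1 mOsm/kg
Osmolar gap = measured − calculated = 333 − 322.1 = 10.9 mOsm/kg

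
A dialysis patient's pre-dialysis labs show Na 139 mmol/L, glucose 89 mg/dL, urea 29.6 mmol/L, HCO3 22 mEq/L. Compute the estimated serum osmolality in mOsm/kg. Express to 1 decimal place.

312.5 mOsm/kg

Calculated osmolality = 2·Na + glucose/18 + urea
= 2·139 + 89/18 + 29.6
= 278 + 4.94 + 29.60
= 312.54 mOsm/kg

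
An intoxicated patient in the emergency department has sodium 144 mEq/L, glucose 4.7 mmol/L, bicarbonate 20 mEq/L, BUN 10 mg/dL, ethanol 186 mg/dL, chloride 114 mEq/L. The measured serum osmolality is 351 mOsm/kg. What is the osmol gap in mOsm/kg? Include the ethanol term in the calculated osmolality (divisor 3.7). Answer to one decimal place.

4.5 mOsm/kg

Calculated osmolality = 2·Na + glucose + BUN/2.8 + ethanol/3.7
= 2·144 + 4.7 + 10/2.8 + 186/3.7
= 288 + 4.70 + 3.57 + 50.27
= 346.54 mOsm/kg ≈ 346.5 mOsm/kg
Osmolar gap = measured − calculated = 351 − 346.5 = 4.5 mOsm/kg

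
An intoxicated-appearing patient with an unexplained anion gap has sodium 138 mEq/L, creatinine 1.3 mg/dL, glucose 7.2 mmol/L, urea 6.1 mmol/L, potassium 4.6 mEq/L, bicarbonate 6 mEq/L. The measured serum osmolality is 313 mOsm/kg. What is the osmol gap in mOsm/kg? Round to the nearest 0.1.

Calculated osmolality = 2·Na + glucose + urea
= 2·138 + 7.2 + 6.1
= 276 + 7.20 + 6.10
= 289.3 mOsm/kg ≈ 289.3 mOsm/kg
Osmolar gap = measured − calculated = 313 − 289.3 = 23.7 mOsm/kg

23.7 mOsm/kg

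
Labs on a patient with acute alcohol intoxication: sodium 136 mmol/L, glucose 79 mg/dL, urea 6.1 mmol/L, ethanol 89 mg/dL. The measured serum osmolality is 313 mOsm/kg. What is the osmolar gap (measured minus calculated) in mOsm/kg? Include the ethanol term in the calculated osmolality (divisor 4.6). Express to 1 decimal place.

Calculated osmolality = 2·Na + glucose/18 + urea + ethanol/4.6
= 2·136 + 79/18 + 6.1 + 89/4.6
= 272 + 4.39 + 6.10 + 19.35
= 301.84 mOsm/kg ≈ 301.8 mOsm/kg
Osmolar gap = measured − calculated = 313 − 301.8 = 11.2 mOsm/kg

11.2 mOsm/kg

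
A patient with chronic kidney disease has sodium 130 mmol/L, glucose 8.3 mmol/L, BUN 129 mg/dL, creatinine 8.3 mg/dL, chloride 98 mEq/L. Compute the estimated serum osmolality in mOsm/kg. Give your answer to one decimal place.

Calculated osmolality = 2·Na + glucose + BUN/2.8
= 2·130 + 8.3 + 129/2.8
= 260 + 8.30 + 46.07
= 314.37 mOsm/kg

314.4 mOsm/kg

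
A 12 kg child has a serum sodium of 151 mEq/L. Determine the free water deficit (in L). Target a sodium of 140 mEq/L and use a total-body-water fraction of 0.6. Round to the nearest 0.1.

0.6 L

TBW = 0.6 · 12 = 7.2 L
Free water deficit = TBW · (Na/140 − 1)
= 7.2 · (151/140 − 1)
= 7.2 · 0.0786
= 0.57 L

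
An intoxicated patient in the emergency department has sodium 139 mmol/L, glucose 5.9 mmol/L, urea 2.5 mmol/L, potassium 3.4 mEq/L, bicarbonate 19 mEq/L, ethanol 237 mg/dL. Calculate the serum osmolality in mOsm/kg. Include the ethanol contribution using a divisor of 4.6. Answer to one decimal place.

Calculated osmolality = 2·Na + glucose + urea + ethanol/4.6
= 2·139 + 5.9 + 2.5 + 237/4.6
= 278 + 5.90 + 2.50 + 51.52
= 337.92 mOsm/kg

337.9 mOsm/kg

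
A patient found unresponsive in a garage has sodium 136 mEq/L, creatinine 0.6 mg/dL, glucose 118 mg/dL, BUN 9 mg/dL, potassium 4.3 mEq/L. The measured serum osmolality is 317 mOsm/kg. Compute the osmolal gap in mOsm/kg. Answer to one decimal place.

Calculated osmolality = 2·Na + glucose/18 + BUN/2.8
= 2·136 + 118/18 + 9/2.8
= 272 + 6.56 + 3.21
= 281.77 mOsm/kg ≈ 281.8 mOsm/kg
Osmolar gap = measured − calculated = 317 − 281.8 = 35.2 mOsm/kg

35.2 mOsm/kg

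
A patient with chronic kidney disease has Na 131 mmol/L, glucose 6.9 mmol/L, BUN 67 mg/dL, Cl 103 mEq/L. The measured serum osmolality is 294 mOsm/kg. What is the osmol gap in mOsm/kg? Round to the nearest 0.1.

1.2 mOsm/kg

Calculated osmolality = 2·Na + glucose + BUN/2.8
= 2·131 + 6.9 + 67/2.8
= 262 + 6.90 + 23.93
= 292.83 mOsm/kg ≈ 292.8 mOsm/kg
Osmolar gap = measured − calculated = 294 − 292.8 = 1.2 mOsm/kg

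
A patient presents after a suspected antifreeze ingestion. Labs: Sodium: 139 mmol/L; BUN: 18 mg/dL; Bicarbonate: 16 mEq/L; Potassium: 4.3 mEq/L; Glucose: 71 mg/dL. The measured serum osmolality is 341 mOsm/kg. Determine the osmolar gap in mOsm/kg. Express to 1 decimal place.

Calculated osmolality = 2·Na + glucose/18 + BUN/2.8
= 2·139 + 71/18 + 18/2.8
= 278 + 3.94 + 6.43
= 288.37 mOsm/kg ≈ 288.4 mOsm/kg
Osmolar gap = measured − calculated = 341 − 288.4 = 52.6 mOsm/kg

52.6 mOsm/kg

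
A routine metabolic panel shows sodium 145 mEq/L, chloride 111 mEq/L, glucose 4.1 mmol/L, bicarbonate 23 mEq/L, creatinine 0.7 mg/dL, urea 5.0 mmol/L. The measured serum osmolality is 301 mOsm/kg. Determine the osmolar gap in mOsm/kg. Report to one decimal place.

Calculated osmolality = 2·Na + glucose + urea
= 2·145 + 4.1 + 5
= 290 + 4.10 + 5
= 299.1 mOsm/kg ≈ 299.1 mOsm/kg
Osmolar gap = measured − calculated = 301 − 299.1 = 1.9 mOsm/kg

1.9 mOsm/kg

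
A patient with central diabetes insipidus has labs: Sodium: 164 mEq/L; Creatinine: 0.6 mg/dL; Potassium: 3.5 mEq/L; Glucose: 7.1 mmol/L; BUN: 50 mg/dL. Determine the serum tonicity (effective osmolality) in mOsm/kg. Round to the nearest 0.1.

335.1 mOsm/kg

Effective osmolality excludes urea (freely permeant across cell membranes):
2·Na + glucose
= 2·164 + 7.1
= 328 + 7.1
= 335.1 mOsm/kg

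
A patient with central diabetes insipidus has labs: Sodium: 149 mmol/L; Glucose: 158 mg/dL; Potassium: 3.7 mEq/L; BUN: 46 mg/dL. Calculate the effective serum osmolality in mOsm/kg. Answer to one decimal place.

306.8 mOsm/kg

Effective osmolality excludes urea (freely permeant across cell membranes):
2·Na + glucose/18
= 2·149 + 158/18
= 298 + 8.78
= 306.78 mOsm/kg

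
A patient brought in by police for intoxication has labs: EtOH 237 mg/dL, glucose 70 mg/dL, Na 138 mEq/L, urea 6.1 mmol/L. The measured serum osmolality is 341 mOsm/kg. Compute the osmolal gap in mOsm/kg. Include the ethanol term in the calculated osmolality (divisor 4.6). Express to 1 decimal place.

Calculated osmolality = 2·Na + glucose/18 + urea + ethanol/4.6
= 2·138 + 70/18 + 6.1 + 237/4.6
= 276 + 3.89 + 6.10 + 51.52
= 337.51 mOsm/kg ≈ 337.5 mOsm/kg
Osmolar gap = measured − calculated = 341 − 337.5 = 3.5 mOsm/kg

3.5 mOsm/kg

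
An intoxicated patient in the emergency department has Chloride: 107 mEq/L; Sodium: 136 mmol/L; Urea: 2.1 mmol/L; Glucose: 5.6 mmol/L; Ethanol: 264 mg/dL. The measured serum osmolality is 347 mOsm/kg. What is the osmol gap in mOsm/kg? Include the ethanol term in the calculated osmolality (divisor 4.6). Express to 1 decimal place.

9.9 mOsm/kg

Calculated osmolality = 2·Na + glucose + urea + ethanol/4.6
= 2·136 + 5.6 + 2.1 + 264/4.6
= 272 + 5.60 + 2.10 + 57.39
= 337.09 mOsm/kg ≈ 337.1 mOsm/kg
Osmolar gap = measured − calculated = 347 − 337.1 = 9.9 mOsm/kg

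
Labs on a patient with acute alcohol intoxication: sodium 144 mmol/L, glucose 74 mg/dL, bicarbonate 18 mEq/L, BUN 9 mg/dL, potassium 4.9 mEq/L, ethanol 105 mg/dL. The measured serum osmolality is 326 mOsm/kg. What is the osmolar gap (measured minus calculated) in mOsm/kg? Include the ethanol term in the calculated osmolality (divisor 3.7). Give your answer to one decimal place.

Calculated osmolality = 2·Na + glucose/18 + BUN/2.8 + ethanol/3.7
= 2·144 + 74/18 + 9/2.8 + 105/3.7
= 288 + 4.11 + 3.21 + 28.38
= 323.7 mOsm/kg ≈ 323.7 mOsm/kg
Osmolar gap = measured − calculated = 326 − 323.7 = 2.3 mOsm/kg

2.3 mOsm/kg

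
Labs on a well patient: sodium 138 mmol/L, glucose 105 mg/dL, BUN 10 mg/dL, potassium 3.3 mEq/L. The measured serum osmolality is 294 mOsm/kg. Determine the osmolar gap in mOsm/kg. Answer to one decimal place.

Calculated osmolality = 2·Na + glucose/18 + BUN/2.8
= 2·138 + 105/18 + 10/2.8
= 276 + 5.83 + 3.57
= 285.4 mOsm/kg ≈ 285.4 mOsm/kg
Osmolar gap = measured − calculated = 294 − 285.4 = 8.6 mOsm/kg

8.6 mOsm/kg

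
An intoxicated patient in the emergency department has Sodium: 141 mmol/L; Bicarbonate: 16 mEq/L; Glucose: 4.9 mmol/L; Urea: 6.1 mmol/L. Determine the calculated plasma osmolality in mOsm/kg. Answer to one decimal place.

Calculated osmolality = 2·Na + glucose + urea
= 2·141 + 4.9 + 6.1
= 282 + 4.90 + 6.10
= 293 mOsm/kg

293.0 mOsm/kg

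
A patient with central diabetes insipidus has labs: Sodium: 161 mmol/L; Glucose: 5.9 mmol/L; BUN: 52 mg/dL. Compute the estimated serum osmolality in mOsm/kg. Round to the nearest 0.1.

Calculated osmolality = 2·Na + glucose + BUN/2.8
= 2·161 + 5.9 + 52/2.8
= 322 + 5.90 + 18.57
= 346.47 mOsm/kg

346.5 mOsm/kg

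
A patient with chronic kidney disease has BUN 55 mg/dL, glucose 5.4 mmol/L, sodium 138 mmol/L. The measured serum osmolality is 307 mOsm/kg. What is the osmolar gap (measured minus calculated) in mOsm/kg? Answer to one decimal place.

6.0 mOsm/kg

Calculated osmolality = 2·Na + glucose + BUN/2.8
= 2·138 + 5.4 + 55/2.8
= 276 + 5.40 + 19.64
= 301.04 mOsm/kg ≈ 301.0 mOsm/kg
Osmolar gap = measured − calculated = 307 − 301.0 = 6.0 mOsm/kg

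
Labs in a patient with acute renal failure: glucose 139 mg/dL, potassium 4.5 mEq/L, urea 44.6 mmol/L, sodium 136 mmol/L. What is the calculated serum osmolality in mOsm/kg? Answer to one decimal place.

Calculated osmolality = 2·Na + glucose/18 + urea
= 2·136 + 139/18 + 44.6
= 272 + 7.72 + 44.60
= 324.32 mOsm/kg

324.3 mOsm/kg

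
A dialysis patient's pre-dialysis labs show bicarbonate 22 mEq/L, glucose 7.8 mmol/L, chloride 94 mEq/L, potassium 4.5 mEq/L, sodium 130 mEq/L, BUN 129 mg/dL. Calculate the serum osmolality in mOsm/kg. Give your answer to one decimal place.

Calculated osmolality = 2·Na + glucose + BUN/2.8
= 2·130 + 7.8 + 129/2.8
= 260 + 7.80 + 46.07
= 313.87 mOsm/kg

313.9 mOsm/kg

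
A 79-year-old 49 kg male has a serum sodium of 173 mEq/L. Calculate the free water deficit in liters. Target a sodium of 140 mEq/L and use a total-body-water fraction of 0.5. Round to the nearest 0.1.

TBW = 0.5 · 49 = 24.5 L
Free water deficit = TBW · (Na/140 − 1)
= 24.5 · (173/140 − 1)
= 24.5 · 0.2357
= 5.77 L

5.8 L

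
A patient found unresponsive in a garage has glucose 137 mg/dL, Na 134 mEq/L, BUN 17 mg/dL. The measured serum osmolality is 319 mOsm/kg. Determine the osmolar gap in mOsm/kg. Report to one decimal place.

Calculated osmolality = 2·Na + glucose/18 + BUN/2.8
= 2·134 + 137/18 + 17/2.8
= 268 + 7.61 + 6.07
= 281.68 mOsm/kg ≈ 281.7 mOsm/kg
Osmolar gap = measured − calculated = 319 − 281.7 = 37.3 mOsm/kg

37.3 mOsm/kg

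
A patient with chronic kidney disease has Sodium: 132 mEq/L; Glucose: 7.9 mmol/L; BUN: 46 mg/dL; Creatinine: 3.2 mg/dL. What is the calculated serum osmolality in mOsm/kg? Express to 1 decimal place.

288.3 mOsm/kg

Calculated osmolality = 2·Na + glucose + BUN/2.8
= 2·132 + 7.9 + 46/2.8
= 264 + 7.90 + 16.43
= 288.33 mOsm/kg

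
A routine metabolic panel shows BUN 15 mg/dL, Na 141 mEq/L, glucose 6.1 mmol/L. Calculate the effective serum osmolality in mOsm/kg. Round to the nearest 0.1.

288.1 mOsm/kg

Effective osmolality excludes urea (freely permeant across cell membranes):
2·Na + glucose
= 2·141 + 6.1
= 282 + 6.1
= 288.1 mOsm/kg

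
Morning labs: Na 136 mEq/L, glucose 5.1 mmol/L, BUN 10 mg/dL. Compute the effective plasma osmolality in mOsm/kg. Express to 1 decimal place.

277.1 mOsm/kg

Effective osmolality excludes urea (freely permeant across cell membranes):
2·Na + glucose
= 2·136 + 5.1
= 272 + 5.1
= 277.1 mOsm/kg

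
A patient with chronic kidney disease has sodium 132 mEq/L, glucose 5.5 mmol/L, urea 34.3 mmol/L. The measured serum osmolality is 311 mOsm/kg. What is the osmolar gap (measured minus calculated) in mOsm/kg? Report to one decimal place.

7.2 mOsm/kg

Calculated osmolality = 2·Na + glucose + urea
= 2·132 + 5.5 + 34.3
= 264 + 5.50 + 34.30
= 303.8 mOsm/kg ≈ 303.8 mOsm/kg
Osmolar gap = measured − calculated = 311 − 303.8 = 7.2 mOsm/kg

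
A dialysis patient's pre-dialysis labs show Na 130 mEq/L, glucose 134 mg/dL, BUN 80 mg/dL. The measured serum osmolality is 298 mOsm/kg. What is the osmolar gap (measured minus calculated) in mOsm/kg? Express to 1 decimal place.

Calculated osmolality = 2·Na + glucose/18 + BUN/2.8
= 2·130 + 134/18 + 80/2.8
= 260 + 7.44 + 28.57
= 296.01 mOsm/kg ≈ 296.0 mOsm/kg
Osmolar gap = measured − calculated = 298 − 296.0 = 2.0 mOsm/kg

2.0 mOsm/kg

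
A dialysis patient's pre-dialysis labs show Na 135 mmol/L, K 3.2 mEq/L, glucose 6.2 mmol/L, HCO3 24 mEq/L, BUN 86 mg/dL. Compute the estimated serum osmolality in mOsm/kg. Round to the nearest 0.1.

306.9 mOsm/kg

Calculated osmolality = 2·Na + glucose + BUN/2.8
= 2·135 + 6.2 + 86/2.8
= 270 + 6.20 + 30.71
= 306.91 mOsm/kg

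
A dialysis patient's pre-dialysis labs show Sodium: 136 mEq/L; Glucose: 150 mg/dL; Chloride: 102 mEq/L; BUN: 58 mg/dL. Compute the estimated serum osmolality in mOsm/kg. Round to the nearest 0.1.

301.0 mOsm/kg

Calculated osmolality = 2·Na + glucose/18 + BUN/2.8
= 2·136 + 150/18 + 58/2.8
= 272 + 8.33 + 20.71
= 301.04 mOsm/kg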